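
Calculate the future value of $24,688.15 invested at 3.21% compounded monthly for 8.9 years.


Compound interest formula: A = P(1 + r/n)^(nt)
A = $24,688.15 × (1 + 0.0321/12)^(12 × 8.9)
Growth factor: (1 + 0.0321/12)^106.8 = 1.3301724
A = $24,688.15 × 1.3301724
A = $32,839.50

A = P(1 + r/n)^(nt) = $32,839.50


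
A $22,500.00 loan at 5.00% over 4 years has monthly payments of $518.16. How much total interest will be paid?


Total paid over the life of the loan = PMT × n.
Total paid = $518.16 × 48 = $24,871.68
Total interest = total paid − principal = $24,871.68 − $22,500.00 = $2,371.68

Total interest = (PMT × n) - PV = $2,371.68


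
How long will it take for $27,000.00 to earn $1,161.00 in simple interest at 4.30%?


Rearrange the simple interest formula for t:
I = P × r × t  ⇒  t = I / (P × r)
t = $1,161.00 / ($27,000.00 × 0.043)
t = 1

t = I/(P×r) = 1 year


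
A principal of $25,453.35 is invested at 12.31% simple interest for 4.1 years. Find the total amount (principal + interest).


Total amount formula: A = P(1 + rt) = P + P·r·t
Interest: I = P × r × t = $25,453.35 × 0.1231 × 4.1 = $12,846.56
A = P + I = $25,453.35 + $12,846.56 = $38,299.91

A = P + I = P(1 + rt) = $38,299.91


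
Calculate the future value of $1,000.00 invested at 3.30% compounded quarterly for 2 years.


Compound interest formula: A = P(1 + r/n)^(nt)
A = $1,000.00 × (1 + 0.033/4)^(4 × 2)
Growth factor: (1 + 0.033/4)^8 = 1.067938
A = $1,000.00 × 1.067938
A = $1,067.94

A = P(1 + r/n)^(nt) = $1,067.94


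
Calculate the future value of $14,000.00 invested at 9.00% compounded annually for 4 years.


Compound interest formula: A = P(1 + r/n)^(nt)
A = $14,000.00 × (1 + 0.09/1)^(1 × 4)
Growth factor: (1 + 0.09/1)^4 = 1.4115816
A = $14,000.00 × 1.4115816
A = $19,762.14

A = P(1 + r/n)^(nt) = $19,762.14


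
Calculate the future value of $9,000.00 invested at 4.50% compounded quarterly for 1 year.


Compound interest formula: A = P(1 + r/n)^(nt)
A = $9,000.00 × (1 + 0.045/4)^(4 × 1)
Growth factor: (1 + 0.045/4)^4 = 1.0457651
A = $9,000.00 × 1.0457651
A = $9,411.89

A = P(1 + r/n)^(nt) = $9,411.89


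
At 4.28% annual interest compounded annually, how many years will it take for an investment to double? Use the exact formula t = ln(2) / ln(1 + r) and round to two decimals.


Doubling condition: (1 + r)^t = 2
Take ln of both sides: t × ln(1 + r) = ln(2)
t = ln(2) / ln(1 + r)
t = 0.693147 / 0.041909
t = 16.54

t = ln(2) / ln(1 + r) = 16.54 years


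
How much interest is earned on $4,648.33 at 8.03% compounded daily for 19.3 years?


Compound interest earned = final amount − principal.
A = P(1 + r/n)^(nt) = $4,648.33 × (1 + 0.0803/365)^(365 × 19.3) = $21,892.14
Interest = A − P = $21,892.14 − $4,648.33 = $17,243.81

Interest = A - P = $17,243.81


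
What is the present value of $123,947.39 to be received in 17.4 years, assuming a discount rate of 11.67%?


Present value formula: PV = FV / (1 + r)^t
PV = $123,947.39 / (1 + 0.1167)^17.4
PV = $123,947.39 / 6.824886
PV = $18,161.09

PV = FV / (1 + r)^t = $18,161.09


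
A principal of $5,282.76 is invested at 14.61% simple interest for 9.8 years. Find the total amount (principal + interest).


Total amount formula: A = P(1 + rt) = P + P·r·t
Interest: I = P × r × t = $5,282.76 × 0.1461 × 9.8 = $7,563.75
A = P + I = $5,282.76 + $7,563.75 = $12,846.51

A = P + I = P(1 + rt) = $12,846.51


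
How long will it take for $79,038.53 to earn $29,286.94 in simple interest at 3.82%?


Rearrange the simple interest formula for t:
I = P × r × t  ⇒  t = I / (P × r)
t = $29,286.94 / ($79,038.53 × 0.0382)
t = 9.7

t = I/(P×r) = 9.7 years


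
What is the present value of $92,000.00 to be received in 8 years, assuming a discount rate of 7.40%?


Present value formula: PV = FV / (1 + r)^t
PV = $92,000.00 / (1 + 0.074)^8
PV = $92,000.00 / 1.7702486
PV = $51,970.10

PV = FV / (1 + r)^t = $51,970.10


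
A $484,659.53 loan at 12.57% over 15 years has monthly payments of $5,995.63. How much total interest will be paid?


Total paid over the life of the loan = PMT × n.
Total paid = $5,995.63 × 180 = $1,079,213.40
Total interest = total paid − principal = $1,079,213.40 − $484,659.53 = $594,553.87

Total interest = (PMT × n) - PV = $594,553.87


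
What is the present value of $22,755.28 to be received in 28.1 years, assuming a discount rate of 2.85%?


Present value formula: PV = FV / (1 + r)^t
PV = $22,755.28 / (1 + 0.0285)^28.1
PV = $22,755.28 / 2.202626
PV = $10,330.98

PV = FV / (1 + r)^t = $10,330.98


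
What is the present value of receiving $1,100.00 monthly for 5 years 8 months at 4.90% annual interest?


Present value of an ordinary annuity: PV = PMT × (1 − (1 + r)^(−n)) / r
Monthly rate r = 0.049/12 ≈ 0.00408333, n = 68
PV = $1,100.00 × (1 − (1 + 0.049/12)^(−68)) / (0.049/12)
PV = $1,100.00 × 59.270765
PV = $65,197.84

PV = PMT × (1-(1+r)^(-n))/r = $65,197.84


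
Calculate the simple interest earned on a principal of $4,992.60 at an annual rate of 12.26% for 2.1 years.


Simple interest formula: I = P × r × t
I = $4,992.60 × 0.1226 × 2.1
I = $1,285.39

I = P × r × t = $1,285.39


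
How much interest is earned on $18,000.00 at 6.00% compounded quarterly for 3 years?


Compound interest earned = final amount − principal.
A = P(1 + r/n)^(nt) = $18,000.00 × (1 + 0.06/4)^(4 × 3) = $21,521.13
Interest = A − P = $21,521.13 − $18,000.00 = $3,521.13

Interest = A - P = $3,521.13


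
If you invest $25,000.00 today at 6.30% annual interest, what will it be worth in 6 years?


Future value formula: FV = PV × (1 + r)^t
FV = $25,000.00 × (1 + 0.063)^6
FV = $25,000.00 × 1.4427783
FV = $36,069.46

FV = PV × (1 + r)^t = $36,069.46


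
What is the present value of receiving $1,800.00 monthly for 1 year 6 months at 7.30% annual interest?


Present value of an ordinary annuity: PV = PMT × (1 − (1 + r)^(−n)) / r
Monthly rate r = 0.073/12 ≈ 0.00608333, n = 18
PV = $1,800.00 × (1 − (1 + 0.073/12)^(−18)) / (0.073/12)
PV = $1,800.00 × 17.000626
PV = $30,601.13

PV = PMT × (1-(1+r)^(-n))/r = $30,601.13


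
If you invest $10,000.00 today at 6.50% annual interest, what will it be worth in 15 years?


Future value formula: FV = PV × (1 + r)^t
FV = $10,000.00 × (1 + 0.065)^15
FV = $10,000.00 × 2.571841
FV = $25,718.41

FV = PV × (1 + r)^t = $25,718.41


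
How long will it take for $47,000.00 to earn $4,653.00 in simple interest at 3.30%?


Rearrange the simple interest formula for t:
I = P × r × t  ⇒  t = I / (P × r)
t = $4,653.00 / ($47,000.00 × 0.033)
t = 3

t = I/(P×r) = 3 years


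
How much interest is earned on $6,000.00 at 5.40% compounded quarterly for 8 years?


Compound interest earned = final amount − principal.
A = P(1 + r/n)^(nt) = $6,000.00 × (1 + 0.054/4)^(4 × 8) = $9,215.34
Interest = A − P = $9,215.34 − $6,000.00 = $3,215.34

Interest = A - P = $3,215.34


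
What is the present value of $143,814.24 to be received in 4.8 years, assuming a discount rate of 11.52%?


Present value formula: PV = FV / (1 + r)^t
PV = $143,814.24 / (1 + 0.1152)^4.8
PV = $143,814.24 / 1.6876922
PV = $85,213.55

PV = FV / (1 + r)^t = $85,213.55


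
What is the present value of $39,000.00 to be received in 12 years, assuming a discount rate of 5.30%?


Present value formula: PV = FV / (1 + r)^t
PV = $39,000.00 / (1 + 0.053)^12
PV = $39,000.00 / 1.8584054
PV = $20,985.73

PV = FV / (1 + r)^t = $20,985.73


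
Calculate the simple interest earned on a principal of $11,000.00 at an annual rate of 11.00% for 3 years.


Simple interest formula: I = P × r × t
I = $11,000.00 × 0.11 × 3
I = $3,630.00

I = P × r × t = $3,630.00


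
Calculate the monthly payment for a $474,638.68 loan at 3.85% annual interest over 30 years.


Loan payment formula: PMT = PV × r / (1 − (1 + r)^(−n))
Monthly rate r = 0.0385/12 ≈ 0.00320833, n = 360 months
Denominator: 1 − (1 + 0.0385/12)^(−360) = 0.684359
PMT = $474,638.68 × (0.0385/12) / 0.684359
PMT = $2,225.15 per month

PMT = PV × r / (1-(1+r)^(-n)) = $2,225.15/month


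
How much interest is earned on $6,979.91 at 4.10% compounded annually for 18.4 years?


Compound interest earned = final amount − principal.
A = P(1 + r/n)^(nt) = $6,979.91 × (1 + 0.041/1)^(1 × 18.4) = $14,619.86
Interest = A − P = $14,619.86 − $6,979.91 = $7,639.95

Interest = A - P = $7,639.95


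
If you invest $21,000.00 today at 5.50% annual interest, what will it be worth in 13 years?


Future value formula: FV = PV × (1 + r)^t
FV = $21,000.00 × (1 + 0.055)^13
FV = $21,000.00 × 2.005774
FV = $42,121.25

FV = PV × (1 + r)^t = $42,121.25


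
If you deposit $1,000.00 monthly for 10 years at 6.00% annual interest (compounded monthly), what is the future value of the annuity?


Future value of an ordinary annuity: FV = PMT × ((1 + r)^n − 1) / r
Monthly rate r = 0.06/12 = 0.005, n = 120
FV = $1,000.00 × ((1 + 0.06/12)^120 − 1) / (0.06/12)
FV = $1,000.00 × 163.879347
FV = $163,879.35

FV = PMT × ((1+r)^n - 1)/r = $163,879.35


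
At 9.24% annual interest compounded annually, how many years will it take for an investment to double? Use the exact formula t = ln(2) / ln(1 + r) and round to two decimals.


Doubling condition: (1 + r)^t = 2
Take ln of both sides: t × ln(1 + r) = ln(2)
t = ln(2) / ln(1 + r)
t = 0.693147 / 0.088377
t = 7.84

t = ln(2) / ln(1 + r) = 7.84 years


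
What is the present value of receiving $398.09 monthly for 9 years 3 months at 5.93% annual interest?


Present value of an ordinary annuity: PV = PMT × (1 − (1 + r)^(−n)) / r
Monthly rate r = 0.0593/12 ≈ 0.00494167, n = 111
PV = $398.09 × (1 − (1 + 0.0593/12)^(−111)) / (0.0593/12)
PV = $398.09 × 85.278415
PV = $33,948.48

PV = PMT × (1-(1+r)^(-n))/r = $33,948.48


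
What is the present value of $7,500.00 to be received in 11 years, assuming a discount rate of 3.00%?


Present value formula: PV = FV / (1 + r)^t
PV = $7,500.00 / (1 + 0.03)^11
PV = $7,500.00 / 1.384234
PV = $5,418.16

PV = FV / (1 + r)^t = $5,418.16


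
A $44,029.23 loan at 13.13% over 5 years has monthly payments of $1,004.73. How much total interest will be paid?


Total paid over the life of the loan = PMT × n.
Total paid = $1,004.73 × 60 = $60,283.80
Total interest = total paid − principal = $60,283.80 − $44,029.23 = $16,254.57

Total interest = (PMT × n) - PV = $16,254.57


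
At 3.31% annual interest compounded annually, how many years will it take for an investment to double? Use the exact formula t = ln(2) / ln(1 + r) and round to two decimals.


Doubling condition: (1 + r)^t = 2
Take ln of both sides: t × ln(1 + r) = ln(2)
t = ln(2) / ln(1 + r)
t = 0.693147 / 0.032564
t = 21.29

t = ln(2) / ln(1 + r) = 21.29 years


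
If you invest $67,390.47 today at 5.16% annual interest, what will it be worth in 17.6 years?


Future value formula: FV = PV × (1 + r)^t
FV = $67,390.47 × (1 + 0.0516)^17.6
FV = $67,390.47 × 2.4242096
FV = $163,368.62

FV = PV × (1 + r)^t = $163,368.62


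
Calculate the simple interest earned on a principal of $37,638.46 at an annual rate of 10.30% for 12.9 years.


Simple interest formula: I = P × r × t
I = $37,638.46 × 0.103 × 12.9
I = $50,010.22

I = P × r × t = $50,010.22


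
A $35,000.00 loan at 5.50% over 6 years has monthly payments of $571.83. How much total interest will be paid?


Total paid over the life of the loan = PMT × n.
Total paid = $571.83 × 72 = $41,171.76
Total interest = total paid − principal = $41,171.76 − $35,000.00 = $6,171.76

Total interest = (PMT × n) - PV = $6,171.76


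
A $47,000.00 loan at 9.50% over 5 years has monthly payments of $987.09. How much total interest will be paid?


Total paid over the life of the loan = PMT × n.
Total paid = $987.09 × 60 = $59,225.40
Total interest = total paid − principal = $59,225.40 − $47,000.00 = $12,225.40

Total interest = (PMT × n) - PV = $12,225.40


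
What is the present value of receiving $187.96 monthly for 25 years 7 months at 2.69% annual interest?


Present value of an ordinary annuity: PV = PMT × (1 − (1 + r)^(−n)) / r
Monthly rate r = 0.0269/12 ≈ 0.00224167, n = 307
PV = $187.96 × (1 − (1 + 0.0269/12)^(−307)) / (0.0269/12)
PV = $187.96 × 221.767554
PV = $41,683.43

PV = PMT × (1-(1+r)^(-n))/r = $41,683.43


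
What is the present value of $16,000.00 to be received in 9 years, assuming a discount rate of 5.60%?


Present value formula: PV = FV / (1 + r)^t
PV = $16,000.00 / (1 + 0.056)^9
PV = $16,000.00 / 1.632959
PV = $9,798.16

PV = FV / (1 + r)^t = $9,798.16


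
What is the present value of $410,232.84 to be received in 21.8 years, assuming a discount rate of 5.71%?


Present value formula: PV = FV / (1 + r)^t
PV = $410,232.84 / (1 + 0.0571)^21.8
PV = $410,232.84 / 3.3552925
PV = $122,264.40

PV = FV / (1 + r)^t = $122,264.40


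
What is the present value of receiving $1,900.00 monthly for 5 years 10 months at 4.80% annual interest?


Present value of an ordinary annuity: PV = PMT × (1 − (1 + r)^(−n)) / r
Monthly rate r = 0.048/12 = 0.004, n = 70
PV = $1,900.00 × (1 − (1 + 0.048/12)^(−70)) / (0.048/12)
PV = $1,900.00 × 60.948507
PV = $115,802.16

PV = PMT × (1-(1+r)^(-n))/r = $115,802.16


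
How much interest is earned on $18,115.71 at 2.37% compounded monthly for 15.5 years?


Compound interest earned = final amount − principal.
A = P(1 + r/n)^(nt) = $18,115.71 × (1 + 0.0237/12)^(12 × 15.5) = $26,147.86
Interest = A − P = $26,147.86 − $18,115.71 = $8,032.15

Interest = A - P = $8,032.15


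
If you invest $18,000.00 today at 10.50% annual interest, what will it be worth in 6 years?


Future value formula: FV = PV × (1 + r)^t
FV = $18,000.00 × (1 + 0.105)^6
FV = $18,000.00 × 1.820429
FV = $32,767.72

FV = PV × (1 + r)^t = $32,767.72


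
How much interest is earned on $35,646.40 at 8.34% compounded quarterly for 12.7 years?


Compound interest earned = final amount − principal.
A = P(1 + r/n)^(nt) = $35,646.40 × (1 + 0.0834/4)^(4 × 12.7) = $101,690.85
Interest = A − P = $101,690.85 − $35,646.40 = $66,044.45

Interest = A - P = $66,044.45


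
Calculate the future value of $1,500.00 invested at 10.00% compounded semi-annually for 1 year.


Compound interest formula: A = P(1 + r/n)^(nt)
A = $1,500.00 × (1 + 0.1/2)^(2 × 1)
Growth factor: (1 + 0.1/2)^2 = 1.102500
A = $1,500.00 × 1.102500
A = $1,653.75

A = P(1 + r/n)^(nt) = $1,653.75


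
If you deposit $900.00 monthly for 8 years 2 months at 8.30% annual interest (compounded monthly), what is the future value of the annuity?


Future value of an ordinary annuity: FV = PMT × ((1 + r)^n − 1) / r
Monthly rate r = 0.083/12 ≈ 0.00691667, n = 98
FV = $900.00 × ((1 + 0.083/12)^98 − 1) / (0.083/12)
FV = $900.00 × 139.520251
FV = $125,568.23

FV = PMT × ((1+r)^n - 1)/r = $125,568.23


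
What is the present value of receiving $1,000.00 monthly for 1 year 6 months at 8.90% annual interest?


Present value of an ordinary annuity: PV = PMT × (1 − (1 + r)^(−n)) / r
Monthly rate r = 0.089/12 ≈ 0.00741667, n = 18
PV = $1,000.00 × (1 − (1 + 0.089/12)^(−18)) / (0.089/12)
PV = $1,000.00 × 16.792094
PV = $16,792.09

PV = PMT × (1-(1+r)^(-n))/r = $16,792.09


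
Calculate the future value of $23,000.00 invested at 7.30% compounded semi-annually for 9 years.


Compound interest formula: A = P(1 + r/n)^(nt)
A = $23,000.00 × (1 + 0.073/2)^(2 × 9)
Growth factor: (1 + 0.073/2)^18 = 1.906547
A = $23,000.00 × 1.906547
A = $43,850.58

A = P(1 + r/n)^(nt) = $43,850.58


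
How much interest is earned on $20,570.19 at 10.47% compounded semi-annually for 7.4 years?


Compound interest earned = final amount − principal.
A = P(1 + r/n)^(nt) = $20,570.19 × (1 + 0.1047/2)^(2 × 7.4) = $43,773.31
Interest = A − P = $43,773.31 − $20,570.19 = $23,203.12

Interest = A - P = $23,203.12


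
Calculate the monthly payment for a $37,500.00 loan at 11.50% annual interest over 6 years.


Loan payment formula: PMT = PV × r / (1 − (1 + r)^(−n))
Monthly rate r = 0.115/12 ≈ 0.00958333, n = 72 months
Denominator: 1 − (1 + 0.115/12)^(−72) = 0.496773
PMT = $37,500.00 × (0.115/12) / 0.496773
PMT = $723.42 per month

PMT = PV × r / (1-(1+r)^(-n)) = $723.42/month


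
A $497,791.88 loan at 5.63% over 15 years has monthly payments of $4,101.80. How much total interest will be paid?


Total paid over the life of the loan = PMT × n.
Total paid = $4,101.80 × 180 = $738,324.00
Total interest = total paid − principal = $738,324.00 − $497,791.88 = $240,532.12

Total interest = (PMT × n) - PV = $240,532.12


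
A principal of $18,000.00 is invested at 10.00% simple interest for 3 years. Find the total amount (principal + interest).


Total amount formula: A = P(1 + rt) = P + P·r·t
Interest: I = P × r × t = $18,000.00 × 0.1 × 3 = $5,400.00
A = P + I = $18,000.00 + $5,400.00 = $23,400.00

A = P + I = P(1 + rt) = $23,400.00


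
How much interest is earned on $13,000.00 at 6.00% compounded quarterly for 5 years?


Compound interest earned = final amount − principal.
A = P(1 + r/n)^(nt) = $13,000.00 × (1 + 0.06/4)^(4 × 5) = $17,509.12
Interest = A − P = $17,509.12 − $13,000.00 = $4,509.12

Interest = A - P = $4,509.12


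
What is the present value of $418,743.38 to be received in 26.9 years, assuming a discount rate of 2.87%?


Present value formula: PV = FV / (1 + r)^t
PV = $418,743.38 / (1 + 0.0287)^26.9
PV = $418,743.38 / 2.14075566
PV = $195,605.41

PV = FV / (1 + r)^t = $195,605.41


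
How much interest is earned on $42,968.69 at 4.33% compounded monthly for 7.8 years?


Compound interest earned = final amount − principal.
A = P(1 + r/n)^(nt) = $42,968.69 × (1 + 0.0433/12)^(12 × 7.8) = $60,195.88
Interest = A − P = $60,195.88 − $42,968.69 = $17,227.19

Interest = A - P = $17,227.19


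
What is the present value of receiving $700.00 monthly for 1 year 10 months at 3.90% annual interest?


Present value of an ordinary annuity: PV = PMT × (1 − (1 + r)^(−n)) / r
Monthly rate r = 0.039/12 = 0.00325, n = 22
PV = $700.00 × (1 − (1 + 0.039/12)^(−22)) / (0.039/12)
PV = $700.00 × 21.198701
PV = $14,839.09

PV = PMT × (1-(1+r)^(-n))/r = $14,839.09


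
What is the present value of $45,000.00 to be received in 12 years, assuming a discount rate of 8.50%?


Present value formula: PV = FV / (1 + r)^t
PV = $45,000.00 / (1 + 0.085)^12
PV = $45,000.00 / 2.661686
PV = $16,906.58

PV = FV / (1 + r)^t = $16,906.58


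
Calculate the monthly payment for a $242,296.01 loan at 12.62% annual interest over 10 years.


Loan payment formula: PMT = PV × r / (1 − (1 + r)^(−n))
Monthly rate r = 0.1262/12 ≈ 0.01051667, n = 120 months
Denominator: 1 − (1 + 0.1262/12)^(−120) = 0.715041
PMT = $242,296.01 × (0.1262/12) / 0.715041
PMT = $3,563.64 per month

PMT = PV × r / (1-(1+r)^(-n)) = $3,563.64/month


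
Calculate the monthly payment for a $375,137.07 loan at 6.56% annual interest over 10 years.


Loan payment formula: PMT = PV × r / (1 − (1 + r)^(−n))
Monthly rate r = 0.0656/12 ≈ 0.00546667, n = 120 months
Denominator: 1 − (1 + 0.0656/12)^(−120) = 0.480149
PMT = $375,137.07 × (0.0656/12) / 0.480149
PMT = $4,271.07 per month

PMT = PV × r / (1-(1+r)^(-n)) = $4,271.07/month


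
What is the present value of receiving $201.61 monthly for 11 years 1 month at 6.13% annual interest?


Present value of an ordinary annuity: PV = PMT × (1 − (1 + r)^(−n)) / r
Monthly rate r = 0.0613/12 ≈ 0.00510833, n = 133
PV = $201.61 × (1 − (1 + 0.0613/12)^(−133)) / (0.0613/12)
PV = $201.61 × 96.353488
PV = $19,425.83

PV = PMT × (1-(1+r)^(-n))/r = $19,425.83


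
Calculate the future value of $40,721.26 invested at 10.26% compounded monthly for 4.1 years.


Compound interest formula: A = P(1 + r/n)^(nt)
A = $40,721.26 × (1 + 0.1026/12)^(12 × 4.1)
Growth factor: (1 + 0.1026/12)^49.2 = 1.5202455
A = $40,721.26 × 1.5202455
A = $61,906.31

A = P(1 + r/n)^(nt) = $61,906.31


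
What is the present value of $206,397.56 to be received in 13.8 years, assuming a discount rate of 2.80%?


Present value formula: PV = FV / (1 + r)^t
PV = $206,397.56 / (1 + 0.028)^13.8
PV = $206,397.56 / 1.4638783
PV = $140,993.66

PV = FV / (1 + r)^t = $140,993.66


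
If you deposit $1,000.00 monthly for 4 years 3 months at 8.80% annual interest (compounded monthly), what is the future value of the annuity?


Future value of an ordinary annuity: FV = PMT × ((1 + r)^n − 1) / r
Monthly rate r = 0.088/12 ≈ 0.00733333, n = 51
FV = $1,000.00 × ((1 + 0.088/12)^51 − 1) / (0.088/12)
FV = $1,000.00 × 61.575670
FV = $61,575.67

FV = PMT × ((1+r)^n - 1)/r = $61,575.67


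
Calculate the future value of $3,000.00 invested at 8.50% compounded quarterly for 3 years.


Compound interest formula: A = P(1 + r/n)^(nt)
A = $3,000.00 × (1 + 0.085/4)^(4 × 3)
Growth factor: (1 + 0.085/4)^12 = 1.287019
A = $3,000.00 × 1.287019
A = $3,861.06

A = P(1 + r/n)^(nt) = $3,861.06


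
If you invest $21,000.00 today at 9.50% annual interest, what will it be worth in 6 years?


Future value formula: FV = PV × (1 + r)^t
FV = $21,000.00 × (1 + 0.095)^6
FV = $21,000.00 × 1.7237914
FV = $36,199.62

FV = PV × (1 + r)^t = $36,199.62


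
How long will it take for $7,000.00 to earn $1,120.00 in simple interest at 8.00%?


Rearrange the simple interest formula for t:
I = P × r × t  ⇒  t = I / (P × r)
t = $1,120.00 / ($7,000.00 × 0.08)
t = 2

t = I/(P×r) = 2 years


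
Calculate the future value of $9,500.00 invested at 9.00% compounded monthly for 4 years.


Compound interest formula: A = P(1 + r/n)^(nt)
A = $9,500.00 × (1 + 0.09/12)^(12 × 4)
Growth factor: (1 + 0.09/12)^48 = 1.431405
A = $9,500.00 × 1.431405
A = $13,598.35

A = P(1 + r/n)^(nt) = $13,598.35


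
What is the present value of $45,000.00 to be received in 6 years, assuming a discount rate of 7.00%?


Present value formula: PV = FV / (1 + r)^t
PV = $45,000.00 / (1 + 0.07)^6
PV = $45,000.00 / 1.5007304
PV = $29,985.40

PV = FV / (1 + r)^t = $29,985.40


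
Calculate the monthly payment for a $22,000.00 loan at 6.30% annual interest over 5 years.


Loan payment formula: PMT = PV × r / (1 − (1 + r)^(−n))
Monthly rate r = 0.063/12 = 0.00525, n = 60 months
Denominator: 1 − (1 + 0.063/12)^(−60) = 0.269610
PMT = $22,000.00 × (0.063/12) / 0.269610
PMT = $428.40 per month

PMT = PV × r / (1-(1+r)^(-n)) = $428.40/month


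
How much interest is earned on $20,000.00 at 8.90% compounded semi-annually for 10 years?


Compound interest earned = final amount − principal.
A = P(1 + r/n)^(nt) = $20,000.00 × (1 + 0.089/2)^(2 × 10) = $47,774.80
Interest = A − P = $47,774.80 − $20,000.00 = $27,774.80

Interest = A - P = $27,774.80


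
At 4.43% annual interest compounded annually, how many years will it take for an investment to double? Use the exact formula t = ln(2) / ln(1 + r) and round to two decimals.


Doubling condition: (1 + r)^t = 2
Take ln of both sides: t × ln(1 + r) = ln(2)
t = ln(2) / ln(1 + r)
t = 0.693147 / 0.043347
t = 15.99

t = ln(2) / ln(1 + r) = 15.99 years


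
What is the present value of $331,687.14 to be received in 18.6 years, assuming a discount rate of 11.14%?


Present value formula: PV = FV / (1 + r)^t
PV = $331,687.14 / (1 + 0.1114)^18.6
PV = $331,687.14 / 7.131638
PV = $46,509.25

PV = FV / (1 + r)^t = $46,509.25


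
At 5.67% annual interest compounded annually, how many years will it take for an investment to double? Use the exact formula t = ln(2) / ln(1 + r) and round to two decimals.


Doubling condition: (1 + r)^t = 2
Take ln of both sides: t × ln(1 + r) = ln(2)
t = ln(2) / ln(1 + r)
t = 0.693147 / 0.055151
t = 12.57

t = ln(2) / ln(1 + r) = 12.57 years


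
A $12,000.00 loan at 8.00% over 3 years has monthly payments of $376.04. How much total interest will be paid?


Total paid over the life of the loan = PMT × n.
Total paid = $376.04 × 36 = $13,537.44
Total interest = total paid − principal = $13,537.44 − $12,000.00 = $1,537.44

Total interest = (PMT × n) - PV = $1,537.44


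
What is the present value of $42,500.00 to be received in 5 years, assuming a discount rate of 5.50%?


Present value formula: PV = FV / (1 + r)^t
PV = $42,500.00 / (1 + 0.055)^5
PV = $42,500.00 / 1.306960
PV = $32,518.21

PV = FV / (1 + r)^t = $32,518.21


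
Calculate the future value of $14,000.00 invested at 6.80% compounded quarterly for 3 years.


Compound interest formula: A = P(1 + r/n)^(nt)
A = $14,000.00 × (1 + 0.068/4)^(4 × 3)
Growth factor: (1 + 0.068/4)^12 = 1.224197
A = $14,000.00 × 1.224197
A = $17,138.76

A = P(1 + r/n)^(nt) = $17,138.76


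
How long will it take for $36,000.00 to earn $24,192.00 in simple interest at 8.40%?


Rearrange the simple interest formula for t:
I = P × r × t  ⇒  t = I / (P × r)
t = $24,192.00 / ($36,000.00 × 0.084)
t = 8

t = I/(P×r) = 8 years


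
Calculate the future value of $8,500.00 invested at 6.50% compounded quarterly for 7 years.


Compound interest formula: A = P(1 + r/n)^(nt)
A = $8,500.00 × (1 + 0.065/4)^(4 × 7)
Growth factor: (1 + 0.065/4)^28 = 1.570419
A = $8,500.00 × 1.570419
A = $13,348.56

A = P(1 + r/n)^(nt) = $13,348.56


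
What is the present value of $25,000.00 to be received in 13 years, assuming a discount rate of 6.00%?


Present value formula: PV = FV / (1 + r)^t
PV = $25,000.00 / (1 + 0.06)^13
PV = $25,000.00 / 2.132928
PV = $11,720.98

PV = FV / (1 + r)^t = $11,720.98


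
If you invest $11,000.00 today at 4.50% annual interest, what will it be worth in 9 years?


Future value formula: FV = PV × (1 + r)^t
FV = $11,000.00 × (1 + 0.045)^9
FV = $11,000.00 × 1.4860951
FV = $16,347.05

FV = PV × (1 + r)^t = $16,347.05


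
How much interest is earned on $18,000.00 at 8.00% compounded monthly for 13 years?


Compound interest earned = final amount − principal.
A = P(1 + r/n)^(nt) = $18,000.00 × (1 + 0.08/12)^(12 × 13) = $50,750.45
Interest = A − P = $50,750.45 − $18,000.00 = $32,750.45

Interest = A - P = $32,750.45


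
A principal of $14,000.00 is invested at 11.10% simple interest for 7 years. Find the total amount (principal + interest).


Total amount formula: A = P(1 + rt) = P + P·r·t
Interest: I = P × r × t = $14,000.00 × 0.111 × 7 = $10,878.00
A = P + I = $14,000.00 + $10,878.00 = $24,878.00

A = P + I = P(1 + rt) = $24,878.00


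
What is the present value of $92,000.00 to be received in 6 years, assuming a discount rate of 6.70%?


Present value formula: PV = FV / (1 + r)^t
PV = $92,000.00 / (1 + 0.067)^6
PV = $92,000.00 / 1.47566072
PV = $62,344.95

PV = FV / (1 + r)^t = $62,344.95


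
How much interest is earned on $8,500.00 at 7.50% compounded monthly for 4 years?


Compound interest earned = final amount − principal.
A = P(1 + r/n)^(nt) = $8,500.00 × (1 + 0.075/12)^(12 × 4) = $11,463.09
Interest = A − P = $11,463.09 − $8,500.00 = $2,963.09

Interest = A - P = $2,963.09


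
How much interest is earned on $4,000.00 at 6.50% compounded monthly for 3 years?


Compound interest earned = final amount − principal.
A = P(1 + r/n)^(nt) = $4,000.00 × (1 + 0.065/12)^(12 × 3) = $4,858.69
Interest = A − P = $4,858.69 − $4,000.00 = $858.69

Interest = A - P = $858.69


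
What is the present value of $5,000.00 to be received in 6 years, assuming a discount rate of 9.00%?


Present value formula: PV = FV / (1 + r)^t
PV = $5,000.00 / (1 + 0.09)^6
PV = $5,000.00 / 1.677100
PV = $2,981.34

PV = FV / (1 + r)^t = $2,981.34


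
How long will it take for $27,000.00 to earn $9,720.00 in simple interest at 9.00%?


Rearrange the simple interest formula for t:
I = P × r × t  ⇒  t = I / (P × r)
t = $9,720.00 / ($27,000.00 × 0.09)
t = 4

t = I/(P×r) = 4 years


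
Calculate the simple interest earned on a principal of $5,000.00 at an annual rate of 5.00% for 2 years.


Simple interest formula: I = P × r × t
I = $5,000.00 × 0.05 × 2
I = $500.00

I = P × r × t = $500.00


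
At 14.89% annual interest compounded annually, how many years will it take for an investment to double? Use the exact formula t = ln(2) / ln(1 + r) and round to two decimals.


Doubling condition: (1 + r)^t = 2
Take ln of both sides: t × ln(1 + r) = ln(2)
t = ln(2) / ln(1 + r)
t = 0.693147 / 0.138805
t = 4.99

t = ln(2) / ln(1 + r) = 4.99 years


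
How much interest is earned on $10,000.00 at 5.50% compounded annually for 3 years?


Compound interest earned = final amount − principal.
A = P(1 + r/n)^(nt) = $10,000.00 × (1 + 0.055/1)^(1 × 3) = $11,742.41
Interest = A − P = $11,742.41 − $10,000.00 = $1,742.41

Interest = A - P = $1,742.41


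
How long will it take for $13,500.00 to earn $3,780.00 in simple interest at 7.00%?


Rearrange the simple interest formula for t:
I = P × r × t  ⇒  t = I / (P × r)
t = $3,780.00 / ($13,500.00 × 0.07)
t = 4

t = I/(P×r) = 4 years


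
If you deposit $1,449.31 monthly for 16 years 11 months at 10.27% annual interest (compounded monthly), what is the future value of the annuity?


Future value of an ordinary annuity: FV = PMT × ((1 + r)^n − 1) / r
Monthly rate r = 0.1027/12 ≈ 0.00855833, n = 203
FV = $1,449.31 × ((1 + 0.1027/12)^203 − 1) / (0.1027/12)
FV = $1,449.31 × 542.204719
FV = $785,822.72

FV = PMT × ((1+r)^n - 1)/r = $785,822.72


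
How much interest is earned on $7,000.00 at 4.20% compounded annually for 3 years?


Compound interest earned = final amount − principal.
A = P(1 + r/n)^(nt) = $7,000.00 × (1 + 0.042/1)^(1 × 3) = $7,919.56
Interest = A − P = $7,919.56 − $7,000.00 = $919.56

Interest = A - P = $919.56


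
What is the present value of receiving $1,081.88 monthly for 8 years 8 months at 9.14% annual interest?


Present value of an ordinary annuity: PV = PMT × (1 − (1 + r)^(−n)) / r
Monthly rate r = 0.0914/12 ≈ 0.00761667, n = 104
PV = $1,081.88 × (1 − (1 + 0.0914/12)^(−104)) / (0.0914/12)
PV = $1,081.88 × 71.653527
PV = $77,520.52

PV = PMT × (1-(1+r)^(-n))/r = $77,520.52


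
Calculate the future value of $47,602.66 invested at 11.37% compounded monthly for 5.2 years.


Compound interest formula: A = P(1 + r/n)^(nt)
A = $47,602.66 × (1 + 0.1137/12)^(12 × 5.2)
Growth factor: (1 + 0.1137/12)^62.4 = 1.8012062
A = $47,602.66 × 1.8012062
A = $85,742.21

A = P(1 + r/n)^(nt) = $85,742.21


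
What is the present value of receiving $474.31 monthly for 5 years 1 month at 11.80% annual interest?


Present value of an ordinary annuity: PV = PMT × (1 − (1 + r)^(−n)) / r
Monthly rate r = 0.118/12 ≈ 0.00983333, n = 61
PV = $474.31 × (1 − (1 + 0.118/12)^(−61)) / (0.118/12)
PV = $474.31 × 45.710466
PV = $21,680.93

PV = PMT × (1-(1+r)^(-n))/r = $21,680.93


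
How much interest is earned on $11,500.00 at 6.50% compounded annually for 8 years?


Compound interest earned = final amount − principal.
A = P(1 + r/n)^(nt) = $11,500.00 × (1 + 0.065/1)^(1 × 8) = $19,032.45
Interest = A − P = $19,032.45 − $11,500.00 = $7,532.45

Interest = A - P = $7,532.45


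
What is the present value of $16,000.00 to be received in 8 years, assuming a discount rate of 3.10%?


Present value formula: PV = FV / (1 + r)^t
PV = $16,000.00 / (1 + 0.031)^8
PV = $16,000.00 / 1.276643
PV = $12,532.87

PV = FV / (1 + r)^t = $12,532.87


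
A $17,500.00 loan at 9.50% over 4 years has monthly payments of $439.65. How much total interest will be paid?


Total paid over the life of the loan = PMT × n.
Total paid = $439.65 × 48 = $21,103.20
Total interest = total paid − principal = $21,103.20 − $17,500.00 = $3,603.20

Total interest = (PMT × n) - PV = $3,603.20


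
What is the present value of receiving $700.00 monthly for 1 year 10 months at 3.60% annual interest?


Present value of an ordinary annuity: PV = PMT × (1 − (1 + r)^(−n)) / r
Monthly rate r = 0.036/12 = 0.003, n = 22
PV = $700.00 × (1 − (1 + 0.036/12)^(−22)) / (0.036/12)
PV = $700.00 × 21.258880
PV = $14,881.22

PV = PMT × (1-(1+r)^(-n))/r = $14,881.22


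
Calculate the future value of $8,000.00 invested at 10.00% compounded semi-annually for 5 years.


Compound interest formula: A = P(1 + r/n)^(nt)
A = $8,000.00 × (1 + 0.1/2)^(2 × 5)
Growth factor: (1 + 0.1/2)^10 = 1.628895
A = $8,000.00 × 1.628895
A = $13,031.16

A = P(1 + r/n)^(nt) = $13,031.16


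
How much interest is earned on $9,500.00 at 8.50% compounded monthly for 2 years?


Compound interest earned = final amount − principal.
A = P(1 + r/n)^(nt) = $9,500.00 × (1 + 0.085/12)^(12 × 2) = $11,253.65
Interest = A − P = $11,253.65 − $9,500.00 = $1,753.65

Interest = A - P = $1,753.65


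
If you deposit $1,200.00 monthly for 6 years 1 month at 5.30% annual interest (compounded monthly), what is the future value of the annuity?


Future value of an ordinary annuity: FV = PMT × ((1 + r)^n − 1) / r
Monthly rate r = 0.053/12 ≈ 0.00441667, n = 73
FV = $1,200.00 × ((1 + 0.053/12)^73 − 1) / (0.053/12)
FV = $1,200.00 × 85.920043
FV = $103,104.05

FV = PMT × ((1+r)^n - 1)/r = $103,104.05


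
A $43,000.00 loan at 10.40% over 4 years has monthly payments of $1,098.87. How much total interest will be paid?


Total paid over the life of the loan = PMT × n.
Total paid = $1,098.87 × 48 = $52,745.76
Total interest = total paid − principal = $52,745.76 − $43,000.00 = $9,745.76

Total interest = (PMT × n) - PV = $9,745.76


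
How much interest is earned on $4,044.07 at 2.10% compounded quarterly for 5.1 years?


Compound interest earned = final amount − principal.
A = P(1 + r/n)^(nt) = $4,044.07 × (1 + 0.021/4)^(4 × 5.1) = $4,499.97
Interest = A − P = $4,499.97 − $4,044.07 = $455.90

Interest = A - P = $455.90


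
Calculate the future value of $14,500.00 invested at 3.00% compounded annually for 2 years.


Compound interest formula: A = P(1 + r/n)^(nt)
A = $14,500.00 × (1 + 0.03/1)^(1 × 2)
Growth factor: (1 + 0.03/1)^2 = 1.060900
A = $14,500.00 × 1.060900
A = $15,383.05

A = P(1 + r/n)^(nt) = $15,383.05


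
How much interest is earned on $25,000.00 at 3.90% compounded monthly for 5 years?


Compound interest earned = final amount − principal.
A = P(1 + r/n)^(nt) = $25,000.00 × (1 + 0.039/12)^(12 × 5) = $30,373.17
Interest = A − P = $30,373.17 − $25,000.00 = $5,373.17

Interest = A - P = $5,373.17


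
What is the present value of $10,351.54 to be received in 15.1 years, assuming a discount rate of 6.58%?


Present value formula: PV = FV / (1 + r)^t
PV = $10,351.54 / (1 + 0.0658)^15.1
PV = $10,351.54 / 2.617600
PV = $3,954.59

PV = FV / (1 + r)^t = $3,954.59


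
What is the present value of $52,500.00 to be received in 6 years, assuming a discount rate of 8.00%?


Present value formula: PV = FV / (1 + r)^t
PV = $52,500.00 / (1 + 0.08)^6
PV = $52,500.00 / 1.586874
PV = $33,083.91

PV = FV / (1 + r)^t = $33,083.91


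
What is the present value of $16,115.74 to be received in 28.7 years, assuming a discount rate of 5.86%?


Present value formula: PV = FV / (1 + r)^t
PV = $16,115.74 / (1 + 0.0586)^28.7
PV = $16,115.74 / 5.126314
PV = $3,143.73

PV = FV / (1 + r)^t = $3,143.73


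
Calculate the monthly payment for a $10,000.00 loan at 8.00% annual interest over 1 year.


Loan payment formula: PMT = PV × r / (1 − (1 + r)^(−n))
Monthly rate r = 0.08/12 ≈ 0.00666667, n = 12 months
Denominator: 1 − (1 + 0.08/12)^(−12) = 0.076639
PMT = $10,000.00 × (0.08/12) / 0.076639
PMT = $869.88 per month

PMT = PV × r / (1-(1+r)^(-n)) = $869.88/month


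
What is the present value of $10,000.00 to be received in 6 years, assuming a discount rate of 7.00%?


Present value formula: PV = FV / (1 + r)^t
PV = $10,000.00 / (1 + 0.07)^6
PV = $10,000.00 / 1.500730
PV = $6,663.42

PV = FV / (1 + r)^t = $6,663.42


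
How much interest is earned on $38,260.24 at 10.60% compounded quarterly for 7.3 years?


Compound interest earned = final amount − principal.
A = P(1 + r/n)^(nt) = $38,260.24 × (1 + 0.106/4)^(4 × 7.3) = $82,116.26
Interest = A − P = $82,116.26 − $38,260.24 = $43,856.02

Interest = A - P = $43,856.02


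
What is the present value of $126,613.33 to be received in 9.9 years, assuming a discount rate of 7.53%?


Present value formula: PV = FV / (1 + r)^t
PV = $126,613.33 / (1 + 0.0753)^9.9
PV = $126,613.33 / 2.051840
PV = $61,707.21

PV = FV / (1 + r)^t = $61,707.21


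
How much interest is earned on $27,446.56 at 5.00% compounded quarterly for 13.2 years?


Compound interest earned = final amount − principal.
A = P(1 + r/n)^(nt) = $27,446.56 × (1 + 0.05/4)^(4 × 13.2) = $52,886.59
Interest = A − P = $52,886.59 − $27,446.56 = $25,440.03

Interest = A - P = $25,440.03


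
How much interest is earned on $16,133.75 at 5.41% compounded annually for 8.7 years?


Compound interest earned = final amount − principal.
A = P(1 + r/n)^(nt) = $16,133.75 × (1 + 0.0541/1)^(1 × 8.7) = $25,515.68
Interest = A − P = $25,515.68 − $16,133.75 = $9,381.93

Interest = A - P = $9,381.93


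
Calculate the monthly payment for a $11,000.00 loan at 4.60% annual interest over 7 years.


Loan payment formula: PMT = PV × r / (1 − (1 + r)^(−n))
Monthly rate r = 0.046/12 ≈ 0.00383333, n = 84 months
Denominator: 1 − (1 + 0.046/12)^(−84) = 0.274856
PMT = $11,000.00 × (0.046/12) / 0.274856
PMT = $153.41 per month

PMT = PV × r / (1-(1+r)^(-n)) = $153.41/month


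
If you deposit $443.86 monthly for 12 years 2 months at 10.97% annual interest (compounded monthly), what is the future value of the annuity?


Future value of an ordinary annuity: FV = PMT × ((1 + r)^n − 1) / r
Monthly rate r = 0.1097/12 ≈ 0.00914167, n = 146
FV = $443.86 × ((1 + 0.1097/12)^146 − 1) / (0.1097/12)
FV = $443.86 × 303.645703
FV = $134,776.18

FV = PMT × ((1+r)^n - 1)/r = $134,776.18


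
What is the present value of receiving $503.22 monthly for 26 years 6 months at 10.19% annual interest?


Present value of an ordinary annuity: PV = PMT × (1 − (1 + r)^(−n)) / r
Monthly rate r = 0.1019/12 ≈ 0.00849167, n = 318
PV = $503.22 × (1 − (1 + 0.1019/12)^(−318)) / (0.1019/12)
PV = $503.22 × 109.760278
PV = $55,233.57

PV = PMT × (1-(1+r)^(-n))/r = $55,233.57


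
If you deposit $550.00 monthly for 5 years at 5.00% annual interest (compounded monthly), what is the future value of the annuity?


Future value of an ordinary annuity: FV = PMT × ((1 + r)^n − 1) / r
Monthly rate r = 0.05/12 ≈ 0.00416667, n = 60
FV = $550.00 × ((1 + 0.05/12)^60 − 1) / (0.05/12)
FV = $550.00 × 68.006083
FV = $37,403.35

FV = PMT × ((1+r)^n - 1)/r = $37,403.35


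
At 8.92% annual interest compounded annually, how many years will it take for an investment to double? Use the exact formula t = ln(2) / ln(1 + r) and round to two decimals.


Doubling condition: (1 + r)^t = 2
Take ln of both sides: t × ln(1 + r) = ln(2)
t = ln(2) / ln(1 + r)
t = 0.693147 / 0.085443
t = 8.11

t = ln(2) / ln(1 + r) = 8.11 years


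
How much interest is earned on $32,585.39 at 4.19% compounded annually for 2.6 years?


Compound interest earned = final amount − principal.
A = P(1 + r/n)^(nt) = $32,585.39 × (1 + 0.0419/1)^(1 × 2.6) = $36,255.23
Interest = A − P = $36,255.23 − $32,585.39 = $3,669.84

Interest = A - P = $3,669.84


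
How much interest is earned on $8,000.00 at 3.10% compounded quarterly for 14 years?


Compound interest earned = final amount − principal.
A = P(1 + r/n)^(nt) = $8,000.00 × (1 + 0.031/4)^(4 × 14) = $12,326.71
Interest = A − P = $12,326.71 − $8,000.00 = $4,326.71

Interest = A - P = $4,326.71


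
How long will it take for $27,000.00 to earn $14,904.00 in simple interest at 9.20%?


Rearrange the simple interest formula for t:
I = P × r × t  ⇒  t = I / (P × r)
t = $14,904.00 / ($27,000.00 × 0.092)
t = 6

t = I/(P×r) = 6 years
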